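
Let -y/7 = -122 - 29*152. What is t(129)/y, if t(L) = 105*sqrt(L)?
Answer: sqrt(129)/302 ≈ 0.037609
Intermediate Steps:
y = 31710 (y = -7*(-122 - 29*152) = -7*(-122 - 4408) = -7*(-4530) = 31710)
t(129)/y = (105*sqrt(129))/31710 = (105*sqrt(129))*(1/31710) = sqrt(129)/302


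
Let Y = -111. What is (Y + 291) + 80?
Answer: 260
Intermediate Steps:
(Y + 291) + 80 = (-111 + 291) + 80 = 180 + 80 = 260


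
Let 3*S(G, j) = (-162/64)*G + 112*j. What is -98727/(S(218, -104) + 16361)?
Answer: -4738896/590131 ≈ -8.0302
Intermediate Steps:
S(G, j) = -27*G/32 + 112*j/3 (S(G, j) = ((-162/64)*G + 112*j)/3 = ((-162*1/64)*G + 112*j)/3 = (-81*G/32 + 112*j)/3 = (112*j - 81*G/32)/3 = -27*G/32 + 112*j/3)
-98727/(S(218, -104) + 16361) = -98727/((-27/32*218 + (112/3)*(-104)) + 16361) = -98727/((-2943/16 - 11648/3) + 16361) = -98727/(-195197/48 + 16361) = -98727/590131/48 = -98727*48/590131 = -4738896/590131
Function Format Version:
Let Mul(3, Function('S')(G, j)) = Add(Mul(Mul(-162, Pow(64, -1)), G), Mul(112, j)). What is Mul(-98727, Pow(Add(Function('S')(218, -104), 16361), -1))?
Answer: Rational(-4738896, 590131) ≈ -8.0302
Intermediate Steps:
Function('S')(G, j) = Add(Mul(Rational(-27, 32), G), Mul(Rational(112, 3), j)) (Function('S')(G, j) = Mul(Rational(1, 3), Add(Mul(Mul(-162, Pow(64, -1)), G), Mul(112, j))) = Mul(Rational(1, 3), Add(Mul(Mul(-162, Rational(1, 64)), G), Mul(112, j))) = Mul(Rational(1, 3), Add(Mul(Rational(-81, 32), G), Mul(112, j))) = Mul(Rational(1, 3), Add(Mul(112, j), Mul(Rational(-81, 32), G))) = Add(Mul(Rational(-27, 32), G), Mul(Rational(112, 3), j)))
Mul(-98727, Pow(Add(Function('S')(218, -104), 16361), -1)) = Mul(-98727, Pow(Add(Add(Mul(Rational(-27, 32), 218), Mul(Rational(112, 3), -104)), 16361), -1)) = Mul(-98727, Pow(Add(Add(Rational(-2943, 16), Rational(-11648, 3)), 16361), -1)) = Mul(-98727, Pow(Add(Rational(-195197, 48), 16361), -1)) = Mul(-98727, Pow(Rational(590131, 48), -1)) = Mul(-98727, Rational(48, 590131)) = Rational(-4738896, 590131)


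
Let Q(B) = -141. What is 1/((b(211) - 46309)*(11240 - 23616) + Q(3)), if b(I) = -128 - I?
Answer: 1/577315507 ≈ 1.7322e-9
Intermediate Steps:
1/((b(211) - 46309)*(11240 - 23616) + Q(3)) = 1/(((-128 - 1*211) - 46309)*(11240 - 23616) - 141) = 1/(((-128 - 211) - 46309)*(-12376) - 141) = 1/((-339 - 46309)*(-12376) - 141) = 1/(-46648*(-12376) - 141) = 1/(577315648 - 141) = 1/577315507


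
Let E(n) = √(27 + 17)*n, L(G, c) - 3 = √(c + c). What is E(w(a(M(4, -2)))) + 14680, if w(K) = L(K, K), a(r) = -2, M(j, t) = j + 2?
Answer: 14680 + √11*(6 + 4*I) ≈ 14700.0 + 13.266*I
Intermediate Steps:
M(j, t) = 2 + j
L(G, c) = 3 + √2*√c (L(G, c) = 3 + √(c + c) = 3 + √(2*c) = 3 + √2*√c)
w(K) = 3 + √2*√K
E(n) = 2*n*√11 (E(n) = √44*n = (2*√11)*n = 2*n*√11)
E(w(a(M(4, -2)))) + 14680 = 2*(3 + √2*√(-2))*√11 + 14680 = 2*(3 + √2*(I*√2))*√11 + 14680 = 2*(3 + 2*I)*√11 + 14680 = 2*√11*(3 + 2*I) + 14680 = 14680 + 2*√11*(3 + 2*I)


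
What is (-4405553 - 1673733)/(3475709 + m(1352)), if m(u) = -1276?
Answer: -6079286/3474433 ≈ -1.7497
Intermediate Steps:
(-4405553 - 1673733)/(3475709 + m(1352)) = (-4405553 - 1673733)/(3475709 - 1276) = -6079286/3474433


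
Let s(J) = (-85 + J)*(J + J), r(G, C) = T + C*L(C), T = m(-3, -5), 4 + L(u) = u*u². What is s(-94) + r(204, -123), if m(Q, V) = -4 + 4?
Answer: 228920785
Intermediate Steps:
m(Q, V) = 0
L(u) = -4 + u³ (L(u) = -4 + u*u² = -4 + u³)
T = 0
r(G, C) = C*(-4 + C³) (r(G, C) = 0 + C*(-4 + C³) = C*(-4 + C³))
s(J) = 2*J*(-85 + J) (s(J) = (-85 + J)*(2*J) = 2*J*(-85 + J))
s(-94) + r(204, -123) = 2*(-94)*(-85 - 94) - 123*(-4 + (-123)³) = 2*(-94)*(-179) - 123*(-4 - 1860867) = 33652 - 123*(-1860871) = 33652 + 228887133 = 228920785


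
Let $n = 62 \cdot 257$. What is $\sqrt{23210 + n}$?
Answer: $2 \sqrt{9786} \approx 197.85$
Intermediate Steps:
$n = 15934$
$\sqrt{23210 + n} = \sqrt{23210 + 15934} = \sqrt{39144} = 2 \sqrt{9786}$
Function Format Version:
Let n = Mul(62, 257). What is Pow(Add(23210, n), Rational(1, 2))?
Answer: Mul(2, Pow(9786, Rational(1, 2))) ≈ 197.85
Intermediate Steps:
n = 15934
Pow(Add(23210, n), Rational(1, 2)) = Pow(Add(23210, 15934), Rational(1, 2)) = Pow(39144, Rational(1, 2)) = Mul(2, Pow(9786, Rational(1, 2)))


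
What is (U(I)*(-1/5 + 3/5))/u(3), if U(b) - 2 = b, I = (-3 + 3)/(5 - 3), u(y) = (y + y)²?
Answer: 1/45 ≈ 0.022222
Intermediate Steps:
u(y) = 4*y² (u(y) = (2*y)² = 4*y²)
I = 0 (I = 0/2 = 0*(½) = 0)
U(b) = 2 + b
(U(I)*(-1/5 + 3/5))/u(3) = ((2 + 0)*(-1/5 + 3/5))/((4*3²)) = (2*(-1*⅕ + 3*(⅕)))/((4*9)) = (2*(-⅕ + ⅗))/36 = (2*(⅖))*(1/36) = (⅘)*(1/36) = 1/45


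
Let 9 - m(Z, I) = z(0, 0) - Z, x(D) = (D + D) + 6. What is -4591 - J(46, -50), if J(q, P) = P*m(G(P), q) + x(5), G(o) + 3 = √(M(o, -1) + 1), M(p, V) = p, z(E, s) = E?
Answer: -4307 + 350*I ≈ -4307.0 + 350.0*I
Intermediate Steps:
x(D) = 6 + 2*D (x(D) = 2*D + 6 = 6 + 2*D)
G(o) = -3 + √(1 + o) (G(o) = -3 + √(o + 1) = -3 + √(1 + o))
m(Z, I) = 9 + Z (m(Z, I) = 9 - (0 - Z) = 9 - (-1)*Z = 9 + Z)
J(q, P) = 16 + P*(6 + √(1 + P)) (J(q, P) = P*(9 + (-3 + √(1 + P))) + (6 + 2*5) = P*(6 + √(1 + P)) + (6 + 10) = P*(6 + √(1 + P)) + 16 = 16 + P*(6 + √(1 + P)))
-4591 - J(46, -50) = -4591 - (16 - 50*(6 + √(1 - 50))) = -4591 - (16 - 50*(6 + √(-49))) = -4591 - (16 - 50*(6 + 7*I)) = -4591 - (16 + (-300 - 350*I)) = -4591 - (-284 - 350*I) = -4591 + (284 + 350*I) = -4307 + 350*I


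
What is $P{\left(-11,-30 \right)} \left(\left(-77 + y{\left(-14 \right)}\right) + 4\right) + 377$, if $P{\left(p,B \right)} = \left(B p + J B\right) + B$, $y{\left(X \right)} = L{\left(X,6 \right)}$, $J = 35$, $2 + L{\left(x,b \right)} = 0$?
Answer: $56627$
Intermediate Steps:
$L{\left(x,b \right)} = -2$ ($L{\left(x,b \right)} = -2 + 0 = -2$)
$y{\left(X \right)} = -2$
$P{\left(p,B \right)} = 36 B + B p$ ($P{\left(p,B \right)} = \left(B p + 35 B\right) + B = \left(35 B + B p\right) + B = 36 B + B p$)
$P{\left(-11,-30 \right)} \left(\left(-77 + y{\left(-14 \right)}\right) + 4\right) + 377 = - 30 \left(36 - 11\right) \left(\left(-77 - 2\right) + 4\right) + 377 = \left(-30\right) 25 \left(-79 + 4\right) + 377 = \left(-750\right) \left(-75\right) + 377 = 56250 + 377 = 56627$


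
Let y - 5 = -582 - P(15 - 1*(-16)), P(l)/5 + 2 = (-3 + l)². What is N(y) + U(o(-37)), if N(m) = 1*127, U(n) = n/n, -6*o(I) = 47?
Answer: 128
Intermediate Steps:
o(I) = -47/6 (o(I) = -⅙*47 = -47/6)
P(l) = -10 + 5*(-3 + l)²
U(n) = 1
y = -4487 (y = 5 + (-582 - (-10 + 5*(-3 + (15 - 1*(-16)))²)) = 5 + (-582 - (-10 + 5*(-3 + (15 + 16))²)) = 5 + (-582 - (-10 + 5*(-3 + 31)²)) = 5 + (-582 - (-10 + 5*28²)) = 5 + (-582 - (-10 + 5*784)) = 5 + (-582 - (-10 + 3920)) = 5 + (-582 - 1*3910) = 5 + (-582 - 3910) = 5 - 4492 = -4487)
N(m) = 127
N(y) + U(o(-37)) = 127 + 1 = 128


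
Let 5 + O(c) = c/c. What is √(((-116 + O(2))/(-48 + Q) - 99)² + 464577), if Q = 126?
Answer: √80221762/13 ≈ 688.97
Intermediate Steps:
O(c) = -4 (O(c) = -5 + c/c = -5 + 1 = -4)
√(((-116 + O(2))/(-48 + Q) - 99)² + 464577) = √(((-116 - 4)/(-48 + 126) - 99)² + 464577) = √((-120/78 - 99)² + 464577) = √((-120*1/78 - 99)² + 464577) = √((-20/13 - 99)² + 464577) = √((-1307/13)² + 464577) = √(1708249/169 + 464577) = √(80221762/169) = √80221762/13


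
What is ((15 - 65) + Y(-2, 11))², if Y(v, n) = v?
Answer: 2704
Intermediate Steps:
((15 - 65) + Y(-2, 11))² = ((15 - 65) - 2)² = (-50 - 2)² = (-52)² = 2704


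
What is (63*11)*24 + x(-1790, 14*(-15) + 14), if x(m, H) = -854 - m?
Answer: 17568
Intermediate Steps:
(63*11)*24 + x(-1790, 14*(-15) + 14) = (63*11)*24 + (-854 - 1*(-1790)) = 693*24 + (-854 + 1790) = 16632 + 936 = 17568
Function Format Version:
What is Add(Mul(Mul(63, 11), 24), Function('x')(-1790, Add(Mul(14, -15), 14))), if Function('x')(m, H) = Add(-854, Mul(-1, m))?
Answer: 17568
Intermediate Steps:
Add(Mul(Mul(63, 11), 24), Function('x')(-1790, Add(Mul(14, -15), 14))) = Add(Mul(Mul(63, 11), 24), Add(-854, Mul(-1, -1790))) = Add(Mul(693, 24), Add(-854, 1790)) = Add(16632, 936) = 17568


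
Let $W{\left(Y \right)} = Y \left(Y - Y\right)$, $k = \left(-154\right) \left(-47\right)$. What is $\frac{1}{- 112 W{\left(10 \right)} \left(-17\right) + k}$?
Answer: $\frac{1}{7238} \approx 0.00013816$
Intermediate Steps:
$k = 7238$
$W{\left(Y \right)} = 0$ ($W{\left(Y \right)} = Y 0 = 0$)
$\frac{1}{- 112 W{\left(10 \right)} \left(-17\right) + k} = \frac{1}{\left(-112\right) 0 \left(-17\right) + 7238} = \frac{1}{0 \left(-17\right) + 7238} = \frac{1}{0 + 7238} = \frac{1}{7238}$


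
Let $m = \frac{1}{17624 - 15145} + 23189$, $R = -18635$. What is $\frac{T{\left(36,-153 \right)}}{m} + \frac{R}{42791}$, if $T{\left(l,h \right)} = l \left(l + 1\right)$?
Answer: $- \frac{77495484056}{204988616651} \approx -0.37805$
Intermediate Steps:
$T{\left(l,h \right)} = l \left(1 + l\right)$
$m = \frac{57485532}{2479}$ ($m = \frac{1}{2479} + 23189 = \frac{57485532}{2479} \approx 23189.0$)
$\frac{T{\left(36,-153 \right)}}{m} + \frac{R}{42791} = \frac{36 \left(1 + 36\right)}{\frac{57485532}{2479}} - \frac{18635}{42791} = 36 \cdot 37 \cdot \frac{2479}{57485532} - \frac{18635}{42791} = 1332 \cdot \frac{2479}{57485532} - \frac{18635}{42791} = \frac{275169}{4790461} - \frac{18635}{42791} = - \frac{77495484056}{204988616651}$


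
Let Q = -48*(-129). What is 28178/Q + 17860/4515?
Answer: 184351/21672 ≈ 8.5064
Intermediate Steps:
Q = 6192
28178/Q + 17860/4515 = 28178/6192 + 17860/4515 = 28178*(1/6192) + 17860*(1/4515) = 14089/3096 + 3572/903 = 184351/21672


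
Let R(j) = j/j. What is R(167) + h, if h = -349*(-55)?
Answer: 19196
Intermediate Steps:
R(j) = 1
h = 19195
R(167) + h = 1 + 19195 = 19196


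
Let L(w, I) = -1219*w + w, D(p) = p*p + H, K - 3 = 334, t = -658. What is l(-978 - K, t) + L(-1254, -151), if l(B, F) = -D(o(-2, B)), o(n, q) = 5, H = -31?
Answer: 1527378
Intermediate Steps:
K = 337 (K = 3 + 334 = 337)
D(p) = -31 + p² (D(p) = p*p - 31 = p² - 31 = -31 + p²)
l(B, F) = 6 (l(B, F) = -(-31 + 5²) = -(-31 + 25) = -1*(-6) = 6)
L(w, I) = -1218*w
l(-978 - K, t) + L(-1254, -151) = 6 - 1218*(-1254) = 6 + 1527372 = 1527378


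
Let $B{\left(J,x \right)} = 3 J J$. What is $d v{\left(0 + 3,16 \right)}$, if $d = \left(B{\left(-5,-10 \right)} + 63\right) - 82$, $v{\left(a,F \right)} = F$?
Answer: $896$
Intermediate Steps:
$B{\left(J,x \right)} = 3 J^{2}$
$d = 56$ ($d = \left(3 \left(-5\right)^{2} + 63\right) - 82 = \left(3 \cdot 25 + 63\right) - 82 = \left(75 + 63\right) - 82 = 138 - 82 = 56$)
$d v{\left(0 + 3,16 \right)} = 56 \cdot 16 = 896$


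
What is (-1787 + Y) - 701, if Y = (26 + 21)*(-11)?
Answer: -3005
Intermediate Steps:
Y = -517 (Y = 47*(-11) = -517)
(-1787 + Y) - 701 = (-1787 - 517) - 701 = -2304 - 701 = -3005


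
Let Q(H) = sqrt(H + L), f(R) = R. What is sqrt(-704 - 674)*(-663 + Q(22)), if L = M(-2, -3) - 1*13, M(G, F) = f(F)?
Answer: I*sqrt(1378)*(-663 + sqrt(6)) ≈ -24521.0*I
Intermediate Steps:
M(G, F) = F
L = -16 (L = -3 - 1*13 = -3 - 13 = -16)
Q(H) = sqrt(-16 + H) (Q(H) = sqrt(H - 16) = sqrt(-16 + H))
sqrt(-704 - 674)*(-663 + Q(22)) = sqrt(-704 - 674)*(-663 + sqrt(-16 + 22)) = sqrt(-1378)*(-663 + sqrt(6)) = (I*sqrt(1378))*(-663 + sqrt(6)) = I*sqrt(1378)*(-663 + sqrt(6))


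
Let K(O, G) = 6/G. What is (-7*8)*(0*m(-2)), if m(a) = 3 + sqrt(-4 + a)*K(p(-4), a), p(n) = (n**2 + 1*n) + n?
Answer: 0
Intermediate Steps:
p(n) = n**2 + 2*n (p(n) = (n**2 + n) + n = (n + n**2) + n = n**2 + 2*n)
m(a) = 3 + 6*sqrt(-4 + a)/a (m(a) = 3 + sqrt(-4 + a)*(6/a) = 3 + 6*sqrt(-4 + a)/a)
(-7*8)*(0*m(-2)) = (-7*8)*(0*(3 + 6*sqrt(-4 - 2)/(-2))) = -0*(3 + 6*(-1/2)*sqrt(-6)) = -0*(3 + 6*(-1/2)*(I*sqrt(6))) = -0*(3 - 3*I*sqrt(6)) = -56*0 = 0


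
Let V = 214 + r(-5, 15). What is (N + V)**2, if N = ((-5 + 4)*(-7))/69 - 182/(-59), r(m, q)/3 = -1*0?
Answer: 781747747225/16573041 ≈ 47170.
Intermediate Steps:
r(m, q) = 0 (r(m, q) = 3*(-1*0) = 3*0 = 0)
N = 12971/4071 (N = -1*(-7)*(1/69) - 182*(-1/59) = 7*(1/69) + 182/59 = 7/69 + 182/59 = 12971/4071 ≈ 3.1862)
V = 214 (V = 214 + 0 = 214)
(N + V)**2 = (12971/4071 + 214)**2 = (884165/4071)**2 = 781747747225/16573041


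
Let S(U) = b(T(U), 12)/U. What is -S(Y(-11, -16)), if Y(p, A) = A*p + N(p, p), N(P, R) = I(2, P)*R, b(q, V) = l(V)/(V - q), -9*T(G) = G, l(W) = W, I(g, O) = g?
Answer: -27/10087 ≈ -0.0026767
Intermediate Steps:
T(G) = -G/9
b(q, V) = V/(V - q)
N(P, R) = 2*R
Y(p, A) = 2*p + A*p (Y(p, A) = A*p + 2*p = 2*p + A*p)
S(U) = 12/(U*(12 + U/9)) (S(U) = (12/(12 - (-1)*U/9))/U = (12/(12 + U/9))/U = 12/(U*(12 + U/9)))
-S(Y(-11, -16)) = -108/(((-11*(2 - 16)))*(108 - 11*(2 - 16))) = -108/(((-11*(-14)))*(108 - 11*(-14))) = -108/(154*(108 + 154)) = -108/(154*262) = -1*27/10087 = -27/10087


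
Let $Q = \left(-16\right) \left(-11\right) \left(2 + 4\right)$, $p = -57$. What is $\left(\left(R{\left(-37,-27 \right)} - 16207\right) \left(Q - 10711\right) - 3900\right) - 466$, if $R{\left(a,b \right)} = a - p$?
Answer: $156281119$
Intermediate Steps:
$R{\left(a,b \right)} = 57 + a$ ($R{\left(a,b \right)} = a - -57 = a + 57 = 57 + a$)
$Q = 1056$ ($Q = 176 \cdot 6 = 1056$)
$\left(\left(R{\left(-37,-27 \right)} - 16207\right) \left(Q - 10711\right) - 3900\right) - 466 = \left(\left(\left(57 - 37\right) - 16207\right) \left(1056 - 10711\right) - 3900\right) - 466 = \left(\left(20 - 16207\right) \left(-9655\right) - 3900\right) - 466 = \left(\left(-16187\right) \left(-9655\right) - 3900\right) - 466 = \left(156285485 - 3900\right) - 466 = 156281585 - 466 = 156281119$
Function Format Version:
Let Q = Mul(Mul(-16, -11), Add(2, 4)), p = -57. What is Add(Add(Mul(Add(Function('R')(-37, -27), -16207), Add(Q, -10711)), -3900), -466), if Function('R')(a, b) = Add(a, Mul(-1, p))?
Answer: 156281119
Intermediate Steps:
Function('R')(a, b) = Add(57, a) (Function('R')(a, b) = Add(a, Mul(-1, -57)) = Add(a, 57) = Add(57, a))
Q = 1056 (Q = Mul(176, 6) = 1056)
Add(Add(Mul(Add(Function('R')(-37, -27), -16207), Add(Q, -10711)), -3900), -466) = Add(Add(Mul(Add(Add(57, -37), -16207), Add(1056, -10711)), -3900), -466) = Add(Add(Mul(Add(20, -16207), -9655), -3900), -466) = Add(Add(Mul(-16187, -9655), -3900), -466) = Add(Add(156285485, -3900), -466) = Add(156281585, -466) = 156281119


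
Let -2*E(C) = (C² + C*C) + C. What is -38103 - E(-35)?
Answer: -73791/2 ≈ -36896.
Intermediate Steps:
E(C) = -C² - C/2 (E(C) = -((C² + C*C) + C)/2 = -((C² + C²) + C)/2 = -(2*C² + C)/2 = -(C + 2*C²)/2 = -C² - C/2)
-38103 - E(-35) = -38103 - (-1)*(-35)*(½ - 35) = -38103 - (-1)*(-35)*(-69)/2 = -38103 - 1*(-2415/2) = -38103 + 2415/2 = -73791/2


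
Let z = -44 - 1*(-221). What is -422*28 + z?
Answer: -11639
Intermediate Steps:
z = 177 (z = -44 + 221 = 177)
-422*28 + z = -422*28 + 177 = -11816 + 177 = -11639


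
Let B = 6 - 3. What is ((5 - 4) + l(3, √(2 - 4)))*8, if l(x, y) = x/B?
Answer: 16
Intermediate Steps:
B = 3
l(x, y) = x/3
((5 - 4) + l(3, √(2 - 4)))*8 = ((5 - 4) + (⅓)*3)*8 = (1 + 1)*8 = 2*8 = 16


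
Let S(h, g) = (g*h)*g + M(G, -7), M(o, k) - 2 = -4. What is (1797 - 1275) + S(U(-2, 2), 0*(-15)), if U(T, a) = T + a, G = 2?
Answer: 520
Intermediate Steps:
M(o, k) = -2 (M(o, k) = 2 - 4 = -2)
S(h, g) = -2 + h*g² (S(h, g) = (g*h)*g - 2 = h*g² - 2 = -2 + h*g²)
(1797 - 1275) + S(U(-2, 2), 0*(-15)) = (1797 - 1275) + (-2 + (-2 + 2)*(0*(-15))²) = 522 + (-2 + 0*0²) = 522 + (-2 + 0*0) = 522 + (-2 + 0) = 522 - 2 = 520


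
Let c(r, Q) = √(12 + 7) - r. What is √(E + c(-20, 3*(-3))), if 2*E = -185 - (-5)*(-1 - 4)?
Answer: √(-85 + √19) ≈ 8.98*I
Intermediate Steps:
c(r, Q) = √19 - r
E = -105 (E = (-185 - (-5)*(-1 - 4))/2 = (-185 - (-5)*(-5))/2 = (-185 - 1*25)/2 = (-185 - 25)/2 = (½)*(-210) = -105)
√(E + c(-20, 3*(-3))) = √(-105 + (√19 - 1*(-20))) = √(-105 + (√19 + 20)) = √(-105 + (20 + √19)) = √(-85 + √19)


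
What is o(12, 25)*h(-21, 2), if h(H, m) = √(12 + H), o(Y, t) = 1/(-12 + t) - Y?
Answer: -465*I/13 ≈ -35.769*I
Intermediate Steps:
o(12, 25)*h(-21, 2) = ((1 + 12*12 - 1*12*25)/(-12 + 25))*√(12 - 21) = ((1 + 144 - 300)/13)*√(-9) = ((1/13)*(-155))*(3*I) = -465*I/13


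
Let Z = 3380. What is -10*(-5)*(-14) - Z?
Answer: -4080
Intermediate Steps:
-10*(-5)*(-14) - Z = -10*(-5)*(-14) - 1*3380 = 50*(-14) - 3380 = -700 - 3380 = -4080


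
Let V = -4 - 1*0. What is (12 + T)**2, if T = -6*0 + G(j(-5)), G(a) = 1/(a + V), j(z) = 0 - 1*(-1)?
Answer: 1225/9 ≈ 136.11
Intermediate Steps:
j(z) = 1 (j(z) = 0 + 1 = 1)
V = -4 (V = -4 + 0 = -4)
G(a) = 1/(-4 + a) (G(a) = 1/(a - 4) = 1/(-4 + a))
T = -1/3 (T = -6*0 + 1/(-4 + 1) = 0 + 1/(-3) = 0 - 1/3 = -1/3 ≈ -0.33333)
(12 + T)**2 = (12 - 1/3)**2 = (35/3)**2 = 1225/9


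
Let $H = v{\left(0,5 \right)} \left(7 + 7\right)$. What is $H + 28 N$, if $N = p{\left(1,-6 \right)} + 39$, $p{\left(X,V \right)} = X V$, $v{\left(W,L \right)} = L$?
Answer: $994$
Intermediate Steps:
$p{\left(X,V \right)} = V X$
$H = 70$ ($H = 5 \left(7 + 7\right) = 5 \cdot 14 = 70$)
$N = 33$ ($N = \left(-6\right) 1 + 39 = -6 + 39 = 33$)
$H + 28 N = 70 + 28 \cdot 33 = 70 + 924 = 994$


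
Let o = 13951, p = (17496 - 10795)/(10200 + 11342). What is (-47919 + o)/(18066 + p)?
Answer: -731738656/389184473 ≈ -1.8802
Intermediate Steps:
p = 6701/21542 ≈ 0.31107
(-47919 + o)/(18066 + p) = (-47919 + 13951)/(18066 + 6701/21542) = -33968/389184473/21542 = -33968*21542/389184473 = -731738656/389184473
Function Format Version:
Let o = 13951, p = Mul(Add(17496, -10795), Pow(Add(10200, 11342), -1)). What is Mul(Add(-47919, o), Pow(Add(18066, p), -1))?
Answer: Rational(-731738656, 389184473) ≈ -1.8802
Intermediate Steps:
p = Rational(6701, 21542) (p = Mul(6701, Pow(21542, -1)) = Mul(6701, Rational(1, 21542)) = Rational(6701, 21542) ≈ 0.31107)
Mul(Add(-47919, o), Pow(Add(18066, p), -1)) = Mul(Add(-47919, 13951), Pow(Add(18066, Rational(6701, 21542)), -1)) = Mul(-33968, Pow(Rational(389184473, 21542), -1)) = Mul(-33968, Rational(21542, 389184473)) = Rational(-731738656, 389184473)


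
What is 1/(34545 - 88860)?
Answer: -1/54315 ≈ -1.8411e-5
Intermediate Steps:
1/(34545 - 88860) = 1/(-54315) = -1/54315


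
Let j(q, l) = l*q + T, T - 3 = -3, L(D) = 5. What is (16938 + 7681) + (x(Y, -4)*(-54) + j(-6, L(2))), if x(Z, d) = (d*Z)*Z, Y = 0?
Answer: 24589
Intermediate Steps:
x(Z, d) = d*Z**2 (x(Z, d) = (Z*d)*Z = d*Z**2)
T = 0 (T = 3 - 3 = 0)
j(q, l) = l*q (j(q, l) = l*q + 0 = l*q)
(16938 + 7681) + (x(Y, -4)*(-54) + j(-6, L(2))) = (16938 + 7681) + (-4*0**2*(-54) + 5*(-6)) = 24619 + (-4*0*(-54) - 30) = 24619 + (0*(-54) - 30) = 24619 + (0 - 30) = 24619 - 30 = 24589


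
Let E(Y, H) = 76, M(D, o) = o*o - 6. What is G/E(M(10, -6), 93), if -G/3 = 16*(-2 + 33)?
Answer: -372/19 ≈ -19.579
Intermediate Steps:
M(D, o) = -6 + o² (M(D, o) = o² - 6 = -6 + o²)
G = -1488 (G = -48*(-2 + 33) = -48*31 = -3*496 = -1488)
G/E(M(10, -6), 93) = -1488/76 = -1488*1/76 = -372/19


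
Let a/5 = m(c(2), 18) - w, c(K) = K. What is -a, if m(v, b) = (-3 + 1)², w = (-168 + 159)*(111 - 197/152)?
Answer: -753415/152 ≈ -4956.7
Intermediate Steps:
w = -150075/152 (w = -9*(111 - 197*1/152) = -9*(111 - 197/152) = -9*16675/152 = -150075/152 ≈ -987.34)
m(v, b) = 4 (m(v, b) = (-2)² = 4)
a = 753415/152 (a = 5*(4 - 1*(-150075/152)) = 5*(4 + 150075/152) = 5*(150683/152) = 753415/152 ≈ 4956.7)
-a = -1*753415/152 = -753415/152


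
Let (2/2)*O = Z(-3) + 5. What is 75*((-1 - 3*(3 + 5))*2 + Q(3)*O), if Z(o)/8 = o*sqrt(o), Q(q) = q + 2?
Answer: -1875 - 9000*I*sqrt(3) ≈ -1875.0 - 15588.0*I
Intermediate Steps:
Q(q) = 2 + q
Z(o) = 8*o**(3/2) (Z(o) = 8*(o*sqrt(o)) = 8*o**(3/2))
O = 5 - 24*I*sqrt(3) (O = 8*(-3)**(3/2) + 5 = 8*(-3*I*sqrt(3)) + 5 = -24*I*sqrt(3) + 5 = 5 - 24*I*sqrt(3) ≈ 5.0 - 41.569*I)
75*((-1 - 3*(3 + 5))*2 + Q(3)*O) = 75*((-1 - 3*(3 + 5))*2 + (2 + 3)*(5 - 24*I*sqrt(3))) = 75*((-1 - 3*8)*2 + 5*(5 - 24*I*sqrt(3))) = 75*((-1 - 24)*2 + (25 - 120*I*sqrt(3))) = 75*(-25*2 + (25 - 120*I*sqrt(3))) = 75*(-50 + (25 - 120*I*sqrt(3))) = 75*(-25 - 120*I*sqrt(3)) = -1875 - 9000*I*sqrt(3)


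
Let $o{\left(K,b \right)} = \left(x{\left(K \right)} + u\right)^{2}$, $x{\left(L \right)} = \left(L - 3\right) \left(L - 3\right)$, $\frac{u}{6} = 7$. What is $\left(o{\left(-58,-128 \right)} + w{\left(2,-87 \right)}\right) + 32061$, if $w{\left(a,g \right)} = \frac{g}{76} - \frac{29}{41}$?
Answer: $\frac{44222982909}{3116} \approx 1.4192 \cdot 10^{7}$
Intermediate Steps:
$u = 42$ ($u = 6 \cdot 7 = 42$)
$w{\left(a,g \right)} = - \frac{29}{41} + \frac{g}{76}$ ($w{\left(a,g \right)} = g \frac{1}{76} - \frac{29}{41} = \frac{g}{76} - \frac{29}{41} = - \frac{29}{41} + \frac{g}{76}$)
$x{\left(L \right)} = \left(-3 + L\right)^{2}$ ($x{\left(L \right)} = \left(-3 + L\right) \left(-3 + L\right) = \left(-3 + L\right)^{2}$)
$o{\left(K,b \right)} = \left(42 + \left(-3 + K\right)^{2}\right)^{2}$ ($o{\left(K,b \right)} = \left(\left(-3 + K\right)^{2} + 42\right)^{2} = \left(42 + \left(-3 + K\right)^{2}\right)^{2}$)
$\left(o{\left(-58,-128 \right)} + w{\left(2,-87 \right)}\right) + 32061 = \left(\left(42 + \left(-3 - 58\right)^{2}\right)^{2} + \left(- \frac{29}{41} + \frac{1}{76} \left(-87\right)\right)\right) + 32061 = \left(\left(42 + \left(-61\right)^{2}\right)^{2} - \frac{5771}{3116}\right) + 32061 = \left(\left(42 + 3721\right)^{2} - \frac{5771}{3116}\right) + 32061 = \left(3763^{2} - \frac{5771}{3116}\right) + 32061 = \left(14160169 - \frac{5771}{3116}\right) + 32061 = \frac{44123080833}{3116} + 32061 = \frac{44222982909}{3116}$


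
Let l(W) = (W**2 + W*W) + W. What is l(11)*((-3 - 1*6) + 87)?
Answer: 19734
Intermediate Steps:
l(W) = W + 2*W**2 (l(W) = (W**2 + W**2) + W = 2*W**2 + W = W + 2*W**2)
l(11)*((-3 - 1*6) + 87) = (11*(1 + 2*11))*((-3 - 1*6) + 87) = (11*(1 + 22))*((-3 - 6) + 87) = (11*23)*(-9 + 87) = 253*78 = 19734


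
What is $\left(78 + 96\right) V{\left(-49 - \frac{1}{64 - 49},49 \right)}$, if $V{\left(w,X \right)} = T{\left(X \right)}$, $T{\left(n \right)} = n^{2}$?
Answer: $417774$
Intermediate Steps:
$V{\left(w,X \right)} = X^{2}$
$\left(78 + 96\right) V{\left(-49 - \frac{1}{64 - 49},49 \right)} = \left(78 + 96\right) 49^{2} = 174 \cdot 2401 = 417774$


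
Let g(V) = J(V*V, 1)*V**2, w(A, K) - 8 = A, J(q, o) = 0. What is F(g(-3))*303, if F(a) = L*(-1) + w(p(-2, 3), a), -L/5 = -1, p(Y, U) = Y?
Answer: 303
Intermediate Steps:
w(A, K) = 8 + A
L = 5 (L = -5*(-1) = 5)
g(V) = 0 (g(V) = 0*V**2 = 0)
F(a) = 1 (F(a) = 5*(-1) + (8 - 2) = -5 + 6 = 1)
F(g(-3))*303 = 1*303 = 303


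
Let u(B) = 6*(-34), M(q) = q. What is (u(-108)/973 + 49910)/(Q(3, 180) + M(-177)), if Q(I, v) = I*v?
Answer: 48562226/353199 ≈ 137.49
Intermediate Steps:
u(B) = -204
(u(-108)/973 + 49910)/(Q(3, 180) + M(-177)) = (-204/973 + 49910)/(3*180 - 177) = (-204*1/973 + 49910)/(540 - 177) = (-204/973 + 49910)/363 = (48562226/973)*(1/363) = 48562226/353199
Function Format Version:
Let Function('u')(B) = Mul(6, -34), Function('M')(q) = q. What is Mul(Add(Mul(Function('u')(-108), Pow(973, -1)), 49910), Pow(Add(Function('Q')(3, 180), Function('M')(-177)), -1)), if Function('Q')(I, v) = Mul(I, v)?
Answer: Rational(48562226, 353199) ≈ 137.49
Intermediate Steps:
Function('u')(B) = -204
Mul(Add(Mul(Function('u')(-108), Pow(973, -1)), 49910), Pow(Add(Function('Q')(3, 180), Function('M')(-177)), -1)) = Mul(Add(Mul(-204, Pow(973, -1)), 49910), Pow(Add(Mul(3, 180), -177), -1)) = Mul(Add(Mul(-204, Rational(1, 973)), 49910), Pow(Add(540, -177), -1)) = Mul(Add(Rational(-204, 973), 49910), Pow(363, -1)) = Mul(Rational(48562226, 973), Rational(1, 363)) = Rational(48562226, 353199)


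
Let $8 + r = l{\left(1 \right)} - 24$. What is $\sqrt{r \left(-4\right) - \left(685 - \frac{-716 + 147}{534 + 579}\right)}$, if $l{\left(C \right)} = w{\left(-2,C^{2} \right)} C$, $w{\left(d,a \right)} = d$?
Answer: $\frac{i \sqrt{680717478}}{1113} \approx 23.442 i$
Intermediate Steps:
$l{\left(C \right)} = - 2 C$
$r = -34$ ($r = -8 - 26 = -34$)
$\sqrt{r \left(-4\right) - \left(685 - \frac{-716 + 147}{534 + 579}\right)} = \sqrt{\left(-34\right) \left(-4\right) - \left(685 - \frac{-716 + 147}{534 + 579}\right)} = \sqrt{136 - \left(685 + \frac{569}{1113}\right)} = \sqrt{136 + \left(\left(\left(-569\right) \frac{1}{1113} + 405\right) - 1090\right)} = \sqrt{136 + \left(\left(- \frac{569}{1113} + 405\right) - 1090\right)} = \sqrt{136 + \left(\frac{450196}{1113} - 1090\right)} = \sqrt{136 - \frac{762974}{1113}} = \sqrt{- \frac{611606}{1113}} = \frac{i \sqrt{680717478}}{1113}$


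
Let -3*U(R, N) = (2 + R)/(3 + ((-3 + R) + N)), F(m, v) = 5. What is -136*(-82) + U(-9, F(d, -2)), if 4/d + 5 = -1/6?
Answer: 133817/12 ≈ 11151.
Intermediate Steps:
d = -24/31 (d = 4/(-5 - 1/6) = 4/(-5 - 1*⅙) = 4/(-5 - ⅙) = 4/(-31/6) = 4*(-6/31) = -24/31 ≈ -0.77419)
U(R, N) = -(2 + R)/(3*(N + R)) (U(R, N) = -(2 + R)/(3*(3 + ((-3 + R) + N))) = -(2 + R)/(3*(3 + (-3 + N + R))) = -(2 + R)/(3*(N + R)))
-136*(-82) + U(-9, F(d, -2)) = -136*(-82) + (-2 - 1*(-9))/(3*(5 - 9)) = 11152 + (⅓)*(-2 + 9)/(-4) = 11152 + (⅓)*(-¼)*7 = 11152 - 7/12 = 133817/12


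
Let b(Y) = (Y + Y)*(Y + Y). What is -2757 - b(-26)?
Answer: -5461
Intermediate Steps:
b(Y) = 4*Y**2 (b(Y) = (2*Y)*(2*Y) = 4*Y**2)
-2757 - b(-26) = -2757 - 4*(-26)**2 = -2757 - 4*676 = -2757 - 1*2704 = -2757 - 2704 = -5461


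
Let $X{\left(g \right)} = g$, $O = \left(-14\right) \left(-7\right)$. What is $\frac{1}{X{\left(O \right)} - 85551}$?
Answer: $- \frac{1}{85453} \approx -1.1702 \cdot 10^{-5}$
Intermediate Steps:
$O = 98$
$\frac{1}{X{\left(O \right)} - 85551} = \frac{1}{98 - 85551} = \frac{1}{-85453} = - \frac{1}{85453}$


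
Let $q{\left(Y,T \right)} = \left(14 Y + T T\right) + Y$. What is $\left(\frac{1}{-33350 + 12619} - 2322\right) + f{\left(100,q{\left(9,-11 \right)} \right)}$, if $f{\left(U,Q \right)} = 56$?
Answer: $- \frac{46976447}{20731} \approx -2266.0$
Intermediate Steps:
$q{\left(Y,T \right)} = T^{2} + 15 Y$ ($q{\left(Y,T \right)} = \left(14 Y + T^{2}\right) + Y = \left(T^{2} + 14 Y\right) + Y = T^{2} + 15 Y$)
$\left(\frac{1}{-33350 + 12619} - 2322\right) + f{\left(100,q{\left(9,-11 \right)} \right)} = \left(\frac{1}{-33350 + 12619} - 2322\right) + 56 = \left(\frac{1}{-20731} - 2322\right) + 56 = \left(- \frac{1}{20731} - 2322\right) + 56 = - \frac{48137383}{20731} + 56 = - \frac{46976447}{20731}$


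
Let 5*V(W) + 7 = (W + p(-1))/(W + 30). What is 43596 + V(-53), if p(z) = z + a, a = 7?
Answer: 5013426/115 ≈ 43595.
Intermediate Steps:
p(z) = 7 + z (p(z) = z + 7 = 7 + z)
V(W) = -7/5 + (6 + W)/(5*(30 + W)) (V(W) = -7/5 + ((W + (7 - 1))/(W + 30))/5 = -7/5 + ((W + 6)/(30 + W))/5 = -7/5 + ((6 + W)/(30 + W))/5 = -7/5 + (6 + W)/(5*(30 + W)))
43596 + V(-53) = 43596 + 6*(-34 - 1*(-53))/(5*(30 - 53)) = 43596 + (6/5)*(-34 + 53)/(-23) = 43596 + (6/5)*(-1/23)*19 = 43596 - 114/115 = 5013426/115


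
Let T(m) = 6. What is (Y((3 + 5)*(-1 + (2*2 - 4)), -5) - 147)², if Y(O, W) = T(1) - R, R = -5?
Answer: 18496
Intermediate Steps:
Y(O, W) = 11 (Y(O, W) = 6 - 1*(-5) = 6 + 5 = 11)
(Y((3 + 5)*(-1 + (2*2 - 4)), -5) - 147)² = (11 - 147)² = (-136)² = 18496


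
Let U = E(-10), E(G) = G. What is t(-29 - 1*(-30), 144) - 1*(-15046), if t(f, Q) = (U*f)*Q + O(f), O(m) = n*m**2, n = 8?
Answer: 13614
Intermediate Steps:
O(m) = 8*m**2
U = -10
t(f, Q) = 8*f**2 - 10*Q*f (t(f, Q) = (-10*f)*Q + 8*f**2 = -10*Q*f + 8*f**2 = 8*f**2 - 10*Q*f)
t(-29 - 1*(-30), 144) - 1*(-15046) = 2*(-29 - 1*(-30))*(-5*144 + 4*(-29 - 1*(-30))) - 1*(-15046) = 2*(-29 + 30)*(-720 + 4*(-29 + 30)) + 15046 = 2*1*(-720 + 4*1) + 15046 = 2*1*(-720 + 4) + 15046 = 2*1*(-716) + 15046 = -1432 + 15046 = 13614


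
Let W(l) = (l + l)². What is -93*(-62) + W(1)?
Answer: 5770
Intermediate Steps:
W(l) = 4*l² (W(l) = (2*l)² = 4*l²)
-93*(-62) + W(1) = -93*(-62) + 4*1² = 5766 + 4*1 = 5766 + 4 = 5770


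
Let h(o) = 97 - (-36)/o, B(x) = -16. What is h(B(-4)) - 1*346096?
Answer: -1384005/4 ≈ -3.4600e+5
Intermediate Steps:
h(o) = 97 + 36/o
h(B(-4)) - 1*346096 = (97 + 36/(-16)) - 1*346096 = (97 + 36*(-1/16)) - 346096 = (97 - 9/4) - 346096 = 379/4 - 346096 = -1384005/4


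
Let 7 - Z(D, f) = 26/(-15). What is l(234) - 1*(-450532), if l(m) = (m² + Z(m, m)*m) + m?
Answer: 2537828/5 ≈ 5.0757e+5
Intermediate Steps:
Z(D, f) = 131/15 (Z(D, f) = 7 - 26/(-15) = 7 - 26*(-1)/15 = 7 - 1*(-26/15) = 7 + 26/15 = 131/15)
l(m) = m² + 146*m/15 (l(m) = (m² + 131*m/15) + m = m² + 146*m/15)
l(234) - 1*(-450532) = (1/15)*234*(146 + 15*234) - 1*(-450532) = (1/15)*234*(146 + 3510) + 450532 = (1/15)*234*3656 + 450532 = 285168/5 + 450532 = 2537828/5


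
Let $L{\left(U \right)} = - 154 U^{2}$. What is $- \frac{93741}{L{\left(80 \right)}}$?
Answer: $\frac{93741}{985600} \approx 0.095111$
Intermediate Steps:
$- \frac{93741}{L{\left(80 \right)}} = - \frac{93741}{\left(-154\right) 80^{2}} = - \frac{93741}{\left(-154\right) 6400} = - \frac{93741}{-985600} = \left(-93741\right) \left(- \frac{1}{985600}\right) = \frac{93741}{985600}$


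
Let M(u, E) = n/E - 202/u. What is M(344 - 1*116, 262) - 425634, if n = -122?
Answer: -6356438341/14934 ≈ -4.2564e+5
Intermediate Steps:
M(u, E) = -202/u - 122/E (M(u, E) = -122/E - 202/u = -202/u - 122/E)
M(344 - 1*116, 262) - 425634 = (-202/(344 - 1*116) - 122/262) - 425634 = (-202/(344 - 116) - 122*1/262) - 425634 = (-202/228 - 61/131) - 425634 = (-202*1/228 - 61/131) - 425634 = (-101/114 - 61/131) - 425634 = -20185/14934 - 425634 = -6356438341/14934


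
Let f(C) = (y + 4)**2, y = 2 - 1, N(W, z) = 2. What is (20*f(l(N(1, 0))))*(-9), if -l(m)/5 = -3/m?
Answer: -4500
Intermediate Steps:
y = 1
l(m) = 15/m (l(m) = -(-15)/m = 15/m)
f(C) = 25 (f(C) = (1 + 4)**2 = 5**2 = 25)
(20*f(l(N(1, 0))))*(-9) = (20*25)*(-9) = 500*(-9) = -4500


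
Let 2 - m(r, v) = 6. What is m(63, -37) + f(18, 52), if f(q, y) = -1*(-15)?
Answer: 11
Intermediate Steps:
f(q, y) = 15
m(r, v) = -4 (m(r, v) = 2 - 1*6 = 2 - 6 = -4)
m(63, -37) + f(18, 52) = -4 + 15 = 11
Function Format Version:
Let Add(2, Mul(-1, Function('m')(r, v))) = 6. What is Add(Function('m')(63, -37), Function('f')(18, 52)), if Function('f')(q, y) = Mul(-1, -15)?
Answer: 11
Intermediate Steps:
Function('f')(q, y) = 15
Function('m')(r, v) = -4 (Function('m')(r, v) = Add(2, Mul(-1, 6)) = Add(2, -6) = -4)
Add(Function('m')(63, -37), Function('f')(18, 52)) = Add(-4, 15) = 11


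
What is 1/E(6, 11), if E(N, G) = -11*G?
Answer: -1/121 ≈ -0.0082645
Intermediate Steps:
1/E(6, 11) = 1/(-11*11) = 1/(-121) = -1/121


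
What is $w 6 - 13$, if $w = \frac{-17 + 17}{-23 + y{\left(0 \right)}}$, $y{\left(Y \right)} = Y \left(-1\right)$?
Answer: $-13$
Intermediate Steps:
$y{\left(Y \right)} = - Y$
$w = 0$ ($w = \frac{-17 + 17}{-23 - 0} = \frac{0}{-23 + 0} = \frac{0}{-23} = 0 \left(- \frac{1}{23}\right) = 0$)
$w 6 - 13 = 0 \cdot 6 - 13 = 0 - 13 = -13$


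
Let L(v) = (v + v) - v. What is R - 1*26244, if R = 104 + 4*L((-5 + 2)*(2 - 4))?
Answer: -26116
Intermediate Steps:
L(v) = v (L(v) = 2*v - v = v)
R = 128 (R = 104 + 4*((-5 + 2)*(2 - 4)) = 104 + 4*(-3*(-2)) = 104 + 4*6 = 104 + 24 = 128)
R - 1*26244 = 128 - 1*26244 = 128 - 26244 = -26116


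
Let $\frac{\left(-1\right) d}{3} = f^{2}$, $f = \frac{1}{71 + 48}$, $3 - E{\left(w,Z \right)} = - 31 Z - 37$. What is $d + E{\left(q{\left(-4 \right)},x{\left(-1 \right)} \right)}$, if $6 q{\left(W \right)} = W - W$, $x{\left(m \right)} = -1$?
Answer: $\frac{127446}{14161} \approx 8.9998$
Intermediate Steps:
$q{\left(W \right)} = 0$ ($q{\left(W \right)} = \frac{W - W}{6} = \frac{1}{6} \cdot 0 = 0$)
$E{\left(w,Z \right)} = 40 + 31 Z$ ($E{\left(w,Z \right)} = 3 - \left(- 31 Z - 37\right) = 3 - \left(-37 - 31 Z\right) = 3 + \left(37 + 31 Z\right) = 40 + 31 Z$)
$f = \frac{1}{119} \approx 0.0084034$
$d = - \frac{3}{14161} \approx -0.00021185$
$d + E{\left(q{\left(-4 \right)},x{\left(-1 \right)} \right)} = - \frac{3}{14161} + \left(40 + 31 \left(-1\right)\right) = - \frac{3}{14161} + \left(40 - 31\right) = - \frac{3}{14161} + 9 = \frac{127446}{14161}$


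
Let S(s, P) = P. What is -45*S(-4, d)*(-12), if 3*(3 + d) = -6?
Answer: -2700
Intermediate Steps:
d = -5 (d = -3 + (⅓)*(-6) = -3 - 2 = -5)
-45*S(-4, d)*(-12) = -45*(-5)*(-12) = 225*(-12) = -2700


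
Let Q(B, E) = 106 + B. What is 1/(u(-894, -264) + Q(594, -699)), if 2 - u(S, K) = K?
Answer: 1/966 ≈ 0.0010352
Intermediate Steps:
u(S, K) = 2 - K
1/(u(-894, -264) + Q(594, -699)) = 1/((2 - 1*(-264)) + (106 + 594)) = 1/((2 + 264) + 700) = 1/(266 + 700) = 1/966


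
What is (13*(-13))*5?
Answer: -845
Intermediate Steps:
(13*(-13))*5 = -169*5 = -845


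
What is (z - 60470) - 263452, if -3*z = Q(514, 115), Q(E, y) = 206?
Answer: -971972/3 ≈ -3.2399e+5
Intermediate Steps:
z = -206/3 (z = -⅓*206 = -206/3 ≈ -68.667)
(z - 60470) - 263452 = (-206/3 - 60470) - 263452 = -181616/3 - 263452 = -971972/3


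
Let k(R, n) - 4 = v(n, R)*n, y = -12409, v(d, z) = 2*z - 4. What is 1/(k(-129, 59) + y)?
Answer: -1/27863 ≈ -3.5890e-5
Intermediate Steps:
v(d, z) = -4 + 2*z
k(R, n) = 4 + n*(-4 + 2*R) (k(R, n) = 4 + (-4 + 2*R)*n = 4 + n*(-4 + 2*R))
1/(k(-129, 59) + y) = 1/((4 + 2*59*(-2 - 129)) - 12409) = 1/((4 + 2*59*(-131)) - 12409) = 1/((4 - 15458) - 12409) = 1/(-15454 - 12409) = 1/(-27863) = -1/27863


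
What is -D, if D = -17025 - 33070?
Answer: 50095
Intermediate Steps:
D = -50095
-D = -1*(-50095) = 50095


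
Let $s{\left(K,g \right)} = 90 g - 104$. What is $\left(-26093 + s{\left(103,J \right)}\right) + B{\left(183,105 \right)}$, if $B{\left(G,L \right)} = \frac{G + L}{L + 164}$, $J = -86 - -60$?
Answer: $- \frac{7676165}{269} \approx -28536.0$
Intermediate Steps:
$J = -26$ ($J = -86 + 60 = -26$)
$s{\left(K,g \right)} = -104 + 90 g$
$B{\left(G,L \right)} = \frac{G + L}{164 + L}$
$\left(-26093 + s{\left(103,J \right)}\right) + B{\left(183,105 \right)} = \left(-26093 + \left(-104 + 90 \left(-26\right)\right)\right) + \frac{183 + 105}{164 + 105} = \left(-26093 - 2444\right) + \frac{1}{269} \cdot 288 = -28537 + \frac{288}{269} = - \frac{7676165}{269}$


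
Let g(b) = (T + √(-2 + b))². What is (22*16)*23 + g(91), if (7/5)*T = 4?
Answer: 401465/49 + 40*√89/7 ≈ 8247.1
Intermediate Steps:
T = 20/7 (T = (5/7)*4 = 20/7 ≈ 2.8571)
g(b) = (20/7 + √(-2 + b))²
(22*16)*23 + g(91) = (22*16)*23 + (20 + 7*√(-2 + 91))²/49 = 352*23 + (20 + 7*√89)²/49 = 8096 + (20 + 7*√89)²/49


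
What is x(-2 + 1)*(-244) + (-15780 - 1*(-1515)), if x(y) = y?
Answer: -14021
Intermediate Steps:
x(-2 + 1)*(-244) + (-15780 - 1*(-1515)) = (-2 + 1)*(-244) + (-15780 - 1*(-1515)) = -1*(-244) + (-15780 + 1515) = 244 - 14265 = -14021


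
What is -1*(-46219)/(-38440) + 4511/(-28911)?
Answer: -1509640349/1111338840 ≈ -1.3584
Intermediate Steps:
-1*(-46219)/(-38440) + 4511/(-28911) = 46219*(-1/38440) + 4511*(-1/28911) = -46219/38440 - 4511/28911 = -1509640349/1111338840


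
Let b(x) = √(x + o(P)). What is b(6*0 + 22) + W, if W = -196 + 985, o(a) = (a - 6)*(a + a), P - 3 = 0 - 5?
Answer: 789 + 3*√6 ≈ 796.35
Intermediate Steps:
P = -2 (P = 3 + (0 - 5) = 3 - 5 = -2)
o(a) = 2*a*(-6 + a) (o(a) = (-6 + a)*(2*a) = 2*a*(-6 + a))
W = 789
b(x) = √(32 + x) (b(x) = √(x + 2*(-2)*(-6 - 2)) = √(x + 2*(-2)*(-8)) = √(x + 32) = √(32 + x))
b(6*0 + 22) + W = √(32 + (6*0 + 22)) + 789 = √(32 + (0 + 22)) + 789 = √(32 + 22) + 789 = √54 + 789 = 3*√6 + 789 = 789 + 3*√6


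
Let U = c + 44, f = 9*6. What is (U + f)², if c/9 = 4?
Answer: 17956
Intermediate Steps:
c = 36 (c = 9*4 = 36)
f = 54
U = 80 (U = 36 + 44 = 80)
(U + f)² = (80 + 54)² = 134² = 17956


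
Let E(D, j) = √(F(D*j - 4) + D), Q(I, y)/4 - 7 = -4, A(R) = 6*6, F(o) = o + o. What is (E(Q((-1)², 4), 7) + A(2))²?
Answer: 1468 + 144*√43 ≈ 2412.3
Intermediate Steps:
F(o) = 2*o
A(R) = 36
Q(I, y) = 12 (Q(I, y) = 28 + 4*(-4) = 28 - 16 = 12)
E(D, j) = √(-8 + D + 2*D*j) (E(D, j) = √(2*(D*j - 4) + D) = √(2*(-4 + D*j) + D) = √((-8 + 2*D*j) + D) = √(-8 + D + 2*D*j))
(E(Q((-1)², 4), 7) + A(2))² = (√(-8 + 12 + 2*12*7) + 36)² = (√(-8 + 12 + 168) + 36)² = (√172 + 36)² = (2*√43 + 36)² = (36 + 2*√43)²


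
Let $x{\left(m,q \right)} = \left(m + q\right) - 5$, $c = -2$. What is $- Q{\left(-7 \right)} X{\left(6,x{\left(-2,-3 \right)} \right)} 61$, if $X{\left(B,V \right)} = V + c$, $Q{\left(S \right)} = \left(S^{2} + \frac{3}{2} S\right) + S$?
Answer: $23058$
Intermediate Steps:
$x{\left(m,q \right)} = -5 + m + q$
$Q{\left(S \right)} = S^{2} + \frac{5 S}{2}$ ($Q{\left(S \right)} = \left(S^{2} + 3 \cdot \frac{1}{2} S\right) + S = \left(S^{2} + \frac{3 S}{2}\right) + S = S^{2} + \frac{5 S}{2}$)
$X{\left(B,V \right)} = -2 + V$ ($X{\left(B,V \right)} = V - 2 = -2 + V$)
$- Q{\left(-7 \right)} X{\left(6,x{\left(-2,-3 \right)} \right)} 61 = - \frac{1}{2} \left(-7\right) \left(5 + 2 \left(-7\right)\right) \left(-2 - 10\right) 61 = - \frac{1}{2} \left(-7\right) \left(5 - 14\right) \left(-2 - 10\right) 61 = - \frac{1}{2} \left(-7\right) \left(-9\right) \left(-12\right) 61 = - \frac{63}{2} \left(-12\right) 61 = - \left(-378\right) 61 = \left(-1\right) \left(-23058\right) = 23058$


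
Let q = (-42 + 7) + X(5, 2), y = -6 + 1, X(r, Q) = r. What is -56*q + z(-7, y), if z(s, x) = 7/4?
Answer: 6727/4 ≈ 1681.8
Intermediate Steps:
y = -5
z(s, x) = 7/4 (z(s, x) = 7*(1/4) = 7/4)
q = -30 (q = (-42 + 7) + 5 = -35 + 5 = -30)
-56*q + z(-7, y) = -56*(-30) + 7/4 = 1680 + 7/4 = 6727/4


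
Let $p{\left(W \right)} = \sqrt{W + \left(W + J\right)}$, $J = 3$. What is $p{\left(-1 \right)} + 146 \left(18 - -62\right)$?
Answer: $11681$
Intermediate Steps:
$p{\left(W \right)} = \sqrt{3 + 2 W}$ ($p{\left(W \right)} = \sqrt{W + \left(W + 3\right)} = \sqrt{W + \left(3 + W\right)} = \sqrt{3 + 2 W}$)
$p{\left(-1 \right)} + 146 \left(18 - -62\right) = \sqrt{3 + 2 \left(-1\right)} + 146 \left(18 - -62\right) = \sqrt{3 - 2} + 146 \left(18 + 62\right) = \sqrt{1} + 146 \cdot 80 = 1 + 11680 = 11681$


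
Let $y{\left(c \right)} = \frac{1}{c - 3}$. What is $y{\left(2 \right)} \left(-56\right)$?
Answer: $56$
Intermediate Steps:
$y{\left(c \right)} = \frac{1}{-3 + c}$
$y{\left(2 \right)} \left(-56\right) = \frac{1}{-3 + 2} \left(-56\right) = \frac{1}{-1} \left(-56\right) = \left(-1\right) \left(-56\right) = 56$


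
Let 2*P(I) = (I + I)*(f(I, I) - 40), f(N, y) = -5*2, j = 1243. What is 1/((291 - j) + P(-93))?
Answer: 1/3698 ≈ 0.00027042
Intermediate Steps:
f(N, y) = -10
P(I) = -50*I (P(I) = ((I + I)*(-10 - 40))/2 = ((2*I)*(-50))/2 = (-100*I)/2 = -50*I)
1/((291 - j) + P(-93)) = 1/((291 - 1*1243) - 50*(-93)) = 1/((291 - 1243) + 4650) = 1/(-952 + 4650) = 1/3698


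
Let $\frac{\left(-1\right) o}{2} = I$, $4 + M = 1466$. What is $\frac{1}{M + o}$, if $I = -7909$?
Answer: $\frac{1}{17280} \approx 5.787 \cdot 10^{-5}$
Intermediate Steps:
$M = 1462$ ($M = -4 + 1466 = 1462$)
$o = 15818$ ($o = \left(-2\right) \left(-7909\right) = 15818$)
$\frac{1}{M + o} = \frac{1}{1462 + 15818} = \frac{1}{17280}$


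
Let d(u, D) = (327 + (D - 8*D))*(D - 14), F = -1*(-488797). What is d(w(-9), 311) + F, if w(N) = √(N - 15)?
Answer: -60653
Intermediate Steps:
w(N) = √(-15 + N)
F = 488797
d(u, D) = (-14 + D)*(327 - 7*D) (d(u, D) = (327 - 7*D)*(-14 + D) = (-14 + D)*(327 - 7*D))
d(w(-9), 311) + F = (-4578 - 7*311² + 425*311) + 488797 = (-4578 - 7*96721 + 132175) + 488797 = (-4578 - 677047 + 132175) + 488797 = -549450 + 488797 = -60653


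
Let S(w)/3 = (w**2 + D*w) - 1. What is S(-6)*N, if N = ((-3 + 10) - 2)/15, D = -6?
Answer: 71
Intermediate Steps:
N = 1/3 (N = (7 - 2)*(1/15) = 5*(1/15) = 1/3 ≈ 0.33333)
S(w) = -3 - 18*w + 3*w**2 (S(w) = 3*((w**2 - 6*w) - 1) = 3*(-1 + w**2 - 6*w) = -3 - 18*w + 3*w**2)
S(-6)*N = (-3 - 18*(-6) + 3*(-6)**2)*(1/3) = (-3 + 108 + 3*36)*(1/3) = (-3 + 108 + 108)*(1/3) = 213*(1/3) = 71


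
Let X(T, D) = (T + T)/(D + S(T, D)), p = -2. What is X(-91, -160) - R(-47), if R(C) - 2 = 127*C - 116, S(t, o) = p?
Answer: 492814/81 ≈ 6084.1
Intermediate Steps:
S(t, o) = -2
X(T, D) = 2*T/(-2 + D) (X(T, D) = (T + T)/(D - 2) = (2*T)/(-2 + D) = 2*T/(-2 + D))
R(C) = -114 + 127*C (R(C) = 2 + (127*C - 116) = 2 + (-116 + 127*C) = -114 + 127*C)
X(-91, -160) - R(-47) = 2*(-91)/(-2 - 160) - (-114 + 127*(-47)) = 2*(-91)/(-162) - (-114 - 5969) = 2*(-91)*(-1/162) - 1*(-6083) = 91/81 + 6083 = 492814/81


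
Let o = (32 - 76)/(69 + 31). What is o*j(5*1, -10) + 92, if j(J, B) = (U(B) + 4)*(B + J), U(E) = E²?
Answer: 1604/5 ≈ 320.80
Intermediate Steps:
j(J, B) = (4 + B²)*(B + J) (j(J, B) = (B² + 4)*(B + J) = (4 + B²)*(B + J))
o = -11/25 (o = -44/100 = -44*1/100 = -11/25 ≈ -0.44000)
o*j(5*1, -10) + 92 = -11*((-10)³ + 4*(-10) + 4*(5*1) + (5*1)*(-10)²)/25 + 92 = -11*(-1000 - 40 + 4*5 + 5*100)/25 + 92 = -11*(-1000 - 40 + 20 + 500)/25 + 92 = -11/25*(-520) + 92 = 1144/5 + 92 = 1604/5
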